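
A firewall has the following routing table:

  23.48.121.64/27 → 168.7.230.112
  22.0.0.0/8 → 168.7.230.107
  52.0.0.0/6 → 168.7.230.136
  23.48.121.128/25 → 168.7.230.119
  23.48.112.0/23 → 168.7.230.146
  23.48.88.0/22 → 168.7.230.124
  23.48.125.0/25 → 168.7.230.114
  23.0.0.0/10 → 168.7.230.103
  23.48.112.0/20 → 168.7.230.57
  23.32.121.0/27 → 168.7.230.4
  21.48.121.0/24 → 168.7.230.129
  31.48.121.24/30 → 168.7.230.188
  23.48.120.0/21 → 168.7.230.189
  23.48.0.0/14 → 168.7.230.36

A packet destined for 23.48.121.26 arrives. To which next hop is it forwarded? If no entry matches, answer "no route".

Routes whose prefix contains 23.48.121.26:
  23.0.0.0/10 (23.0.0.0 - 23.63.255.255) -> 168.7.230.103
  23.48.0.0/14 (23.48.0.0 - 23.51.255.255) -> 168.7.230.36
  23.48.112.0/20 (23.48.112.0 - 23.48.127.255) -> 168.7.230.57
  23.48.120.0/21 (23.48.120.0 - 23.48.127.255) -> 168.7.230.189
More-specific entries that do NOT match:
  31.48.121.24/30 (31.48.121.24 - 31.48.121.27) does not contain 23.48.121.26
  23.48.121.64/27 (23.48.121.64 - 23.48.121.95) does not contain 23.48.121.26
  23.32.121.0/27 (23.32.121.0 - 23.32.121.31) does not contain 23.48.121.26
  23.48.121.128/25 (23.48.121.128 - 23.48.121.255) does not contain 23.48.121.26
  23.48.125.0/25 (23.48.125.0 - 23.48.125.127) does not contain 23.48.121.26
  21.48.121.0/24 (21.48.121.0 - 21.48.121.255) does not contain 23.48.121.26
  23.48.112.0/23 (23.48.112.0 - 23.48.113.255) does not contain 23.48.121.26
  23.48.88.0/22 (23.48.88.0 - 23.48.91.255) does not contain 23.48.121.26
Longest matching prefix is /21 -> next hop 168.7.230.189.

168.7.230.189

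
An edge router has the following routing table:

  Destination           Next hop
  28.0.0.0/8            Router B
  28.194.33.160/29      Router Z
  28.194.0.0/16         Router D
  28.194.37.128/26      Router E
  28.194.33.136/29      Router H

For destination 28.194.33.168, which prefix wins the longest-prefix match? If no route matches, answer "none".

28.194.0.0/16

Entries matching 28.194.33.168:
  28.0.0.0/8 (28.0.0.0 - 28.255.255.255)
  28.194.0.0/16 (28.194.0.0 - 28.194.255.255)
Most specific is 28.194.0.0/16.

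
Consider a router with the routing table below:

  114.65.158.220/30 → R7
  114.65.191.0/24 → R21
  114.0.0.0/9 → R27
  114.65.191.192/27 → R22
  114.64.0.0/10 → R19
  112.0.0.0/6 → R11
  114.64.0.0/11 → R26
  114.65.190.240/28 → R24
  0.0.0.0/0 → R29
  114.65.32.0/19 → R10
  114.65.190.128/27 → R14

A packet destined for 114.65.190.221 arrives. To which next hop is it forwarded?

R26

Routes whose prefix contains 114.65.190.221:
  0.0.0.0/0 (default, matches everything) -> R29
  112.0.0.0/6 (112.0.0.0 - 115.255.255.255) -> R11
  114.0.0.0/9 (114.0.0.0 - 114.127.255.255) -> R27
  114.64.0.0/10 (114.64.0.0 - 114.127.255.255) -> R19
  114.64.0.0/11 (114.64.0.0 - 114.95.255.255) -> R26
More-specific entries that do NOT match:
  114.65.158.220/30 (114.65.158.220 - 114.65.158.223) does not contain 114.65.190.221
  114.65.190.240/28 (114.65.190.240 - 114.65.190.255) does not contain 114.65.190.221
  114.65.191.192/27 (114.65.191.192 - 114.65.191.223) does not contain 114.65.190.221
  114.65.190.128/27 (114.65.190.128 - 114.65.190.159) does not contain 114.65.190.221
  114.65.191.0/24 (114.65.191.0 - 114.65.191.255) does not contain 114.65.190.221
  114.65.32.0/19 (114.65.32.0 - 114.65.63.255) does not contain 114.65.190.221
Longest matching prefix is /11 -> next hop R26.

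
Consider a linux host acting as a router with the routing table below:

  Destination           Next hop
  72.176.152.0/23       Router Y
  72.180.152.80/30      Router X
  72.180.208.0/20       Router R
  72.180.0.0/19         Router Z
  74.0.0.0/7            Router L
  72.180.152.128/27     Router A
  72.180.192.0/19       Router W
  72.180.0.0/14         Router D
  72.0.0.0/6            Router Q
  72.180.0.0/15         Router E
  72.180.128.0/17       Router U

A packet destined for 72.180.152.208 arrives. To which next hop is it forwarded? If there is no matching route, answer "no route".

Router U

Routes whose prefix contains 72.180.152.208:
  72.0.0.0/6 (72.0.0.0 - 75.255.255.255) -> Router Q
  72.180.0.0/14 (72.180.0.0 - 72.183.255.255) -> Router D
  72.180.0.0/15 (72.180.0.0 - 72.181.255.255) -> Router E
  72.180.128.0/17 (72.180.128.0 - 72.180.255.255) -> Router U
More-specific entries that do NOT match:
  72.180.152.80/30 (72.180.152.80 - 72.180.152.83) does not contain 72.180.152.208
  72.180.152.128/27 (72.180.152.128 - 72.180.152.159) does not contain 72.180.152.208
  72.176.152.0/23 (72.176.152.0 - 72.176.153.255) does not contain 72.180.152.208
  72.180.208.0/20 (72.180.208.0 - 72.180.223.255) does not contain 72.180.152.208
  72.180.0.0/19 (72.180.0.0 - 72.180.31.255) does not contain 72.180.152.208
  72.180.192.0/19 (72.180.192.0 - 72.180.223.255) does not contain 72.180.152.208
Longest matching prefix is /17 -> next hop Router U.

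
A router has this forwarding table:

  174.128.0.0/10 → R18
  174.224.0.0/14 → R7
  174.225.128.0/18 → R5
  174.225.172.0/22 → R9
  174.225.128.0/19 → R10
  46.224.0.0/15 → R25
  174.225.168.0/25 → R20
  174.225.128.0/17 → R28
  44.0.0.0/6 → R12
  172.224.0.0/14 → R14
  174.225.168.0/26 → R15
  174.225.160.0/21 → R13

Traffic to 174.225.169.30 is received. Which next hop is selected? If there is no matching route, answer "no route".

R5

Routes whose prefix contains 174.225.169.30:
  174.224.0.0/14 (174.224.0.0 - 174.227.255.255) -> R7
  174.225.128.0/17 (174.225.128.0 - 174.225.255.255) -> R28
  174.225.128.0/18 (174.225.128.0 - 174.225.191.255) -> R5
More-specific entries that do NOT match:
  174.225.168.0/26 (174.225.168.0 - 174.225.168.63) does not contain 174.225.169.30
  174.225.168.0/25 (174.225.168.0 - 174.225.168.127) does not contain 174.225.169.30
  174.225.172.0/22 (174.225.172.0 - 174.225.175.255) does not contain 174.225.169.30
  174.225.160.0/21 (174.225.160.0 - 174.225.167.255) does not contain 174.225.169.30
  174.225.128.0/19 (174.225.128.0 - 174.225.159.255) does not contain 174.225.169.30
Longest matching prefix is /18 -> next hop R5.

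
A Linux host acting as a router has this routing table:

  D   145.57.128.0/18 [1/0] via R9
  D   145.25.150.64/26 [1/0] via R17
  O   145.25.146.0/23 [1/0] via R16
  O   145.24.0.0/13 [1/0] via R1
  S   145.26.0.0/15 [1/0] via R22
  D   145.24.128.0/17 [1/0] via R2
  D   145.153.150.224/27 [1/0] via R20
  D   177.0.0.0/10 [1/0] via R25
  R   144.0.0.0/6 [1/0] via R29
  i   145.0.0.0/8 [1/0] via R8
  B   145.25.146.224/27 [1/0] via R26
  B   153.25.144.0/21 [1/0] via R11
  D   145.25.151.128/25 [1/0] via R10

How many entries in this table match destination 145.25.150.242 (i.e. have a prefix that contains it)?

3

Prefixes containing 145.25.150.242:
  144.0.0.0/6 (144.0.0.0 - 147.255.255.255)
  145.0.0.0/8 (145.0.0.0 - 145.255.255.255)
  145.24.0.0/13 (145.24.0.0 - 145.31.255.255)
Total matching entries: 3.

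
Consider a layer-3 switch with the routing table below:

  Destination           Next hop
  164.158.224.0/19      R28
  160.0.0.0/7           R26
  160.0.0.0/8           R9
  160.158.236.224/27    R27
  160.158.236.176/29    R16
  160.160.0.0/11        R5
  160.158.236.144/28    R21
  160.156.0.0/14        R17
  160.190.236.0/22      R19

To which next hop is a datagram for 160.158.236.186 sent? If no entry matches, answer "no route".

Routes whose prefix contains 160.158.236.186:
  160.0.0.0/7 (160.0.0.0 - 161.255.255.255) -> R26
  160.0.0.0/8 (160.0.0.0 - 160.255.255.255) -> R9
  160.156.0.0/14 (160.156.0.0 - 160.159.255.255) -> R17
More-specific entries that do NOT match:
  160.158.236.176/29 (160.158.236.176 - 160.158.236.183) does not contain 160.158.236.186
  160.158.236.144/28 (160.158.236.144 - 160.158.236.159) does not contain 160.158.236.186
  160.158.236.224/27 (160.158.236.224 - 160.158.236.255) does not contain 160.158.236.186
  160.190.236.0/22 (160.190.236.0 - 160.190.239.255) does not contain 160.158.236.186
  164.158.224.0/19 (164.158.224.0 - 164.158.255.255) does not contain 160.158.236.186
Longest matching prefix is /14 -> next hop R17.

R17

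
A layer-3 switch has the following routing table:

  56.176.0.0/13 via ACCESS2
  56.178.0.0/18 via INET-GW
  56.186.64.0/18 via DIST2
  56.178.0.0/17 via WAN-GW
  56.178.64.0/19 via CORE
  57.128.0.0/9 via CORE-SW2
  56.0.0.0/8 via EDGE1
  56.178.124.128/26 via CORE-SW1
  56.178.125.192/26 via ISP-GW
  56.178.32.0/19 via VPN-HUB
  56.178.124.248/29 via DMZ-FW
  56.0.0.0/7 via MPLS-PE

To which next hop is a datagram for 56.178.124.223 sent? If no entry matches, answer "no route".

WAN-GW

Routes whose prefix contains 56.178.124.223:
  56.0.0.0/7 (56.0.0.0 - 57.255.255.255) -> MPLS-PE
  56.0.0.0/8 (56.0.0.0 - 56.255.255.255) -> EDGE1
  56.176.0.0/13 (56.176.0.0 - 56.183.255.255) -> ACCESS2
  56.178.0.0/17 (56.178.0.0 - 56.178.127.255) -> WAN-GW
More-specific entries that do NOT match:
  56.178.124.248/29 (56.178.124.248 - 56.178.124.255) does not contain 56.178.124.223
  56.178.124.128/26 (56.178.124.128 - 56.178.124.191) does not contain 56.178.124.223
  56.178.125.192/26 (56.178.125.192 - 56.178.125.255) does not contain 56.178.124.223
  56.178.64.0/19 (56.178.64.0 - 56.178.95.255) does not contain 56.178.124.223
  56.178.32.0/19 (56.178.32.0 - 56.178.63.255) does not contain 56.178.124.223
  56.178.0.0/18 (56.178.0.0 - 56.178.63.255) does not contain 56.178.124.223
  56.186.64.0/18 (56.186.64.0 - 56.186.127.255) does not contain 56.178.124.223
Longest matching prefix is /17 -> next hop WAN-GW.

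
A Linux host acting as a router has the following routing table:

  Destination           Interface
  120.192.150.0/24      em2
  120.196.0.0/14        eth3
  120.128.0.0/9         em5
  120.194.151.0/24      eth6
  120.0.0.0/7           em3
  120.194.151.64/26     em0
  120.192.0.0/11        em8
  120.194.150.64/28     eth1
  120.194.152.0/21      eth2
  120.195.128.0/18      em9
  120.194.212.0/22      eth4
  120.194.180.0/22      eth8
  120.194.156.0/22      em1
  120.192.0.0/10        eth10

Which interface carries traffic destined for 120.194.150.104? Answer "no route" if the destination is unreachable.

em8

Routes whose prefix contains 120.194.150.104:
  120.0.0.0/7 (120.0.0.0 - 121.255.255.255) -> em3
  120.128.0.0/9 (120.128.0.0 - 120.255.255.255) -> em5
  120.192.0.0/10 (120.192.0.0 - 120.255.255.255) -> eth10
  120.192.0.0/11 (120.192.0.0 - 120.223.255.255) -> em8
More-specific entries that do NOT match:
  120.194.150.64/28 (120.194.150.64 - 120.194.150.79) does not contain 120.194.150.104
  120.194.151.64/26 (120.194.151.64 - 120.194.151.127) does not contain 120.194.150.104
  120.192.150.0/24 (120.192.150.0 - 120.192.150.255) does not contain 120.194.150.104
  120.194.151.0/24 (120.194.151.0 - 120.194.151.255) does not contain 120.194.150.104
  120.194.212.0/22 (120.194.212.0 - 120.194.215.255) does not contain 120.194.150.104
  120.194.180.0/22 (120.194.180.0 - 120.194.183.255) does not contain 120.194.150.104
  120.194.156.0/22 (120.194.156.0 - 120.194.159.255) does not contain 120.194.150.104
  120.194.152.0/21 (120.194.152.0 - 120.194.159.255) does not contain 120.194.150.104
  120.195.128.0/18 (120.195.128.0 - 120.195.191.255) does not contain 120.194.150.104
  120.196.0.0/14 (120.196.0.0 - 120.199.255.255) does not contain 120.194.150.104
Longest matching prefix is /11 -> interface em8.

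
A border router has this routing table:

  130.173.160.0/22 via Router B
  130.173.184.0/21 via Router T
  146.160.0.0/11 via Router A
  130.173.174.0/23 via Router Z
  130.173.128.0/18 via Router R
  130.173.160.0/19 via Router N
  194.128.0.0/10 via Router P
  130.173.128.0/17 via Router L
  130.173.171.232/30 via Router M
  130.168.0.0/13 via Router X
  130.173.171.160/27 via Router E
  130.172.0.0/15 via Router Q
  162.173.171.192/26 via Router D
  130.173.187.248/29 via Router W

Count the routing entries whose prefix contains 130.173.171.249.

Prefixes containing 130.173.171.249:
  130.168.0.0/13 (130.168.0.0 - 130.175.255.255)
  130.172.0.0/15 (130.172.0.0 - 130.173.255.255)
  130.173.128.0/17 (130.173.128.0 - 130.173.255.255)
  130.173.128.0/18 (130.173.128.0 - 130.173.191.255)
  130.173.160.0/19 (130.173.160.0 - 130.173.191.255)
Total matching entries: 5.

5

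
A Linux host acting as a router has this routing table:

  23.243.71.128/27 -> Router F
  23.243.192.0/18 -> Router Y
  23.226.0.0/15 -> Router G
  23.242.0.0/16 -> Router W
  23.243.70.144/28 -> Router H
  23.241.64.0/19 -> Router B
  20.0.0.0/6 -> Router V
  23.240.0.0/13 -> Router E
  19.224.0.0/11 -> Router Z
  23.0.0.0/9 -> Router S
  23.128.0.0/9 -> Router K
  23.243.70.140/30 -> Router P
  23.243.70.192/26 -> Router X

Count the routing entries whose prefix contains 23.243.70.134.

Prefixes containing 23.243.70.134:
  20.0.0.0/6 (20.0.0.0 - 23.255.255.255)
  23.128.0.0/9 (23.128.0.0 - 23.255.255.255)
  23.240.0.0/13 (23.240.0.0 - 23.247.255.255)
Total matching entries: 3.

3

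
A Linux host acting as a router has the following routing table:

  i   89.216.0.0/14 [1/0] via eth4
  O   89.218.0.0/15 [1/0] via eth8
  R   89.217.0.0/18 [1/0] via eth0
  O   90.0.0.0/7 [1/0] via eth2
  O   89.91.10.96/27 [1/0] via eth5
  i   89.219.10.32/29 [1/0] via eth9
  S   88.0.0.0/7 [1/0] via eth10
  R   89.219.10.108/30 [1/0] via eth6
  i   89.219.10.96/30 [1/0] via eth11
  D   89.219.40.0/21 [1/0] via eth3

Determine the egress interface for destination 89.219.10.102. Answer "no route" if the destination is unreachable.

Routes whose prefix contains 89.219.10.102:
  88.0.0.0/7 (88.0.0.0 - 89.255.255.255) -> eth10
  89.216.0.0/14 (89.216.0.0 - 89.219.255.255) -> eth4
  89.218.0.0/15 (89.218.0.0 - 89.219.255.255) -> eth8
More-specific entries that do NOT match:
  89.219.10.108/30 (89.219.10.108 - 89.219.10.111) does not contain 89.219.10.102
  89.219.10.96/30 (89.219.10.96 - 89.219.10.99) does not contain 89.219.10.102
  89.219.10.32/29 (89.219.10.32 - 89.219.10.39) does not contain 89.219.10.102
  89.91.10.96/27 (89.91.10.96 - 89.91.10.127) does not contain 89.219.10.102
  89.219.40.0/21 (89.219.40.0 - 89.219.47.255) does not contain 89.219.10.102
  89.217.0.0/18 (89.217.0.0 - 89.217.63.255) does not contain 89.219.10.102
Longest matching prefix is /15 -> interface eth8.

eth8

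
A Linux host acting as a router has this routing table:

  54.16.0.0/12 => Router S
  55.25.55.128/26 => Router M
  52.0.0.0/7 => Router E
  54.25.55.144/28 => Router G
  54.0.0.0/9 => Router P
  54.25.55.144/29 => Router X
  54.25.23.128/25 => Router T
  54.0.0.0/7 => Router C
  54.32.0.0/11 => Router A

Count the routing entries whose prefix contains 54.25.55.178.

3

Prefixes containing 54.25.55.178:
  54.0.0.0/7 (54.0.0.0 - 55.255.255.255)
  54.0.0.0/9 (54.0.0.0 - 54.127.255.255)
  54.16.0.0/12 (54.16.0.0 - 54.31.255.255)
Total matching entries: 3.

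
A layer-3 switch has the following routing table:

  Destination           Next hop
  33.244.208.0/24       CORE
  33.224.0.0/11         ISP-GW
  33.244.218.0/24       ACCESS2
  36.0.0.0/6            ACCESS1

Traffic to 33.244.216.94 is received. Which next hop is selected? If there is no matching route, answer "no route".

Routes whose prefix contains 33.244.216.94:
  33.224.0.0/11 (33.224.0.0 - 33.255.255.255) -> ISP-GW
More-specific entries that do NOT match:
  33.244.208.0/24 (33.244.208.0 - 33.244.208.255) does not contain 33.244.216.94
  33.244.218.0/24 (33.244.218.0 - 33.244.218.255) does not contain 33.244.216.94
Longest matching prefix is /11 -> next hop ISP-GW.

ISP-GW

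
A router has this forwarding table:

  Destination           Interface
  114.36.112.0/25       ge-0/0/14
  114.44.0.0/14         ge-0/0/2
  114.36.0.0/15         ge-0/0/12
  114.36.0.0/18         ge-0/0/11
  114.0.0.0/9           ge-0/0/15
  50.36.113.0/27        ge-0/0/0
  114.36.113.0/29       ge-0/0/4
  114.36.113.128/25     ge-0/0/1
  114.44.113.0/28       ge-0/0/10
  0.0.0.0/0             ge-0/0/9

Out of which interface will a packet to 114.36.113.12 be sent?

Routes whose prefix contains 114.36.113.12:
  0.0.0.0/0 (default, matches everything) -> ge-0/0/9
  114.0.0.0/9 (114.0.0.0 - 114.127.255.255) -> ge-0/0/15
  114.36.0.0/15 (114.36.0.0 - 114.37.255.255) -> ge-0/0/12
More-specific entries that do NOT match:
  114.36.113.0/29 (114.36.113.0 - 114.36.113.7) does not contain 114.36.113.12
  114.44.113.0/28 (114.44.113.0 - 114.44.113.15) does not contain 114.36.113.12
  50.36.113.0/27 (50.36.113.0 - 50.36.113.31) does not contain 114.36.113.12
  114.36.112.0/25 (114.36.112.0 - 114.36.112.127) does not contain 114.36.113.12
  114.36.113.128/25 (114.36.113.128 - 114.36.113.255) does not contain 114.36.113.12
  114.36.0.0/18 (114.36.0.0 - 114.36.63.255) does not contain 114.36.113.12
Longest matching prefix is /15 -> interface ge-0/0/12.

ge-0/0/12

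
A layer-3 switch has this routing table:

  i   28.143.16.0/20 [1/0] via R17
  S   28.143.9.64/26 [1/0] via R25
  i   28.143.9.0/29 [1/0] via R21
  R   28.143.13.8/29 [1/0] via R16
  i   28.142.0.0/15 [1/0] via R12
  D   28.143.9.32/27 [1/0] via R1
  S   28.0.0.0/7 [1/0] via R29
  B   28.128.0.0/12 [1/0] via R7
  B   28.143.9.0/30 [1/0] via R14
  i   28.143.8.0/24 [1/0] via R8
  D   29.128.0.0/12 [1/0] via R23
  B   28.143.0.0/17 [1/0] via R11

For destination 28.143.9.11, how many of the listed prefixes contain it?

4

Prefixes containing 28.143.9.11:
  28.0.0.0/7 (28.0.0.0 - 29.255.255.255)
  28.128.0.0/12 (28.128.0.0 - 28.143.255.255)
  28.142.0.0/15 (28.142.0.0 - 28.143.255.255)
  28.143.0.0/17 (28.143.0.0 - 28.143.127.255)
Total matching entries: 4.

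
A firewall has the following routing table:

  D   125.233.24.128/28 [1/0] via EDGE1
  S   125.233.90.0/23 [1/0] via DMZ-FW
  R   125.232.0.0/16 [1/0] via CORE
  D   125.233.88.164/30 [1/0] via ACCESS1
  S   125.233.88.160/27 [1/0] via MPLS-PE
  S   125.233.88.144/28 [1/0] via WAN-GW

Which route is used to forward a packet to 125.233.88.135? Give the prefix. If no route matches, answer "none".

125.233.88.135 is outside every listed prefix and there is no default route.

none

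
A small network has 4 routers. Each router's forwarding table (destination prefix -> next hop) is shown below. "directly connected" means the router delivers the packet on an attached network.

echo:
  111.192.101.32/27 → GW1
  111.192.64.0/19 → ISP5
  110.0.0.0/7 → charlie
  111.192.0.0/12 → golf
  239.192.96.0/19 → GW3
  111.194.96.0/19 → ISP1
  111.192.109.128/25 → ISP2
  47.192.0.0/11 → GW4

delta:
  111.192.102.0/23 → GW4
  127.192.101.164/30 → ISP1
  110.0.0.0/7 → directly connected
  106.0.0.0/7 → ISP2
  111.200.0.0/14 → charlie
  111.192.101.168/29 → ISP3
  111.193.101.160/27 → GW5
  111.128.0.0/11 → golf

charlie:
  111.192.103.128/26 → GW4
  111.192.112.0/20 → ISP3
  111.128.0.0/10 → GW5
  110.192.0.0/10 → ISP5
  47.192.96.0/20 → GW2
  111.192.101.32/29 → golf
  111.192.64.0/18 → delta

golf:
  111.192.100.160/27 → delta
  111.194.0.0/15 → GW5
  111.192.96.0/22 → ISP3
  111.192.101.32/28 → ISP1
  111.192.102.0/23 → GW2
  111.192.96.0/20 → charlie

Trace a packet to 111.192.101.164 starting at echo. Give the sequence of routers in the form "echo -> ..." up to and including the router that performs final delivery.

echo -> golf -> charlie -> delta

At echo: longest match for 111.192.101.164 is 111.192.0.0/12 -> golf
At golf: longest match for 111.192.101.164 is 111.192.96.0/20 -> charlie
At charlie: longest match for 111.192.101.164 is 111.192.64.0/18 -> delta
At delta: longest match for 111.192.101.164 is 110.0.0.0/7 -> directly connected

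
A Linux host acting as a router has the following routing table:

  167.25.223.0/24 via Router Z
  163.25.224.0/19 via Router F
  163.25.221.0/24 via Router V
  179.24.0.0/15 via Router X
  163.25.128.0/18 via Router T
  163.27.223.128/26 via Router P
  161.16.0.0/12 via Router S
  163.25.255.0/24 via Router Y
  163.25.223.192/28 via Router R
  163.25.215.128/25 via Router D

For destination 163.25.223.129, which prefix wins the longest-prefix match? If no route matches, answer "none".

163.25.223.129 is outside every listed prefix and there is no default route.

none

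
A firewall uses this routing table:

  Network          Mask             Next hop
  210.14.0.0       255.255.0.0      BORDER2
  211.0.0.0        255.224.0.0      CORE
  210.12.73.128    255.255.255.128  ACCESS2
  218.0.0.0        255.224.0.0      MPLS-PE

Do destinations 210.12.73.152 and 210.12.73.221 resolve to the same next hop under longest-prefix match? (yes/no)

210.12.73.152: longest match 210.12.73.128/25 -> ACCESS2
210.12.73.221: longest match 210.12.73.128/25 -> ACCESS2

yes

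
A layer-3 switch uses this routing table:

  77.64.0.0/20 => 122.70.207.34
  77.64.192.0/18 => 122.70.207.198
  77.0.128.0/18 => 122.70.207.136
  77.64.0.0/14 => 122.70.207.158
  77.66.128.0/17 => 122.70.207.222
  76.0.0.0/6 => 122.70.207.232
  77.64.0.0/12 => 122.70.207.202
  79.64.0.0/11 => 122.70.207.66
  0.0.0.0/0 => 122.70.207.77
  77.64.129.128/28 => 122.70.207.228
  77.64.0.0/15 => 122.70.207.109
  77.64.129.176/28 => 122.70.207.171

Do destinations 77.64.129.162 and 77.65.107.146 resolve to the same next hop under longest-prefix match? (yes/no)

yes

77.64.129.162: longest match 77.64.0.0/15 -> 122.70.207.109
77.65.107.146: longest match 77.64.0.0/15 -> 122.70.207.109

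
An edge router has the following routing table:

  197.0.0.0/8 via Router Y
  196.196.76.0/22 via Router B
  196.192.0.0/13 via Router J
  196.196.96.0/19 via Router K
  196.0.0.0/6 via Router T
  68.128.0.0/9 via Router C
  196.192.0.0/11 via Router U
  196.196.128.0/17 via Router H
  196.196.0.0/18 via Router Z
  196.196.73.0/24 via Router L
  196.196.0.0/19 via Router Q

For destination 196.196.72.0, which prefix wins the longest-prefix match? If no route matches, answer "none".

196.192.0.0/13

Entries matching 196.196.72.0:
  196.0.0.0/6 (196.0.0.0 - 199.255.255.255)
  196.192.0.0/11 (196.192.0.0 - 196.223.255.255)
  196.192.0.0/13 (196.192.0.0 - 196.199.255.255)
Most specific is 196.192.0.0/13.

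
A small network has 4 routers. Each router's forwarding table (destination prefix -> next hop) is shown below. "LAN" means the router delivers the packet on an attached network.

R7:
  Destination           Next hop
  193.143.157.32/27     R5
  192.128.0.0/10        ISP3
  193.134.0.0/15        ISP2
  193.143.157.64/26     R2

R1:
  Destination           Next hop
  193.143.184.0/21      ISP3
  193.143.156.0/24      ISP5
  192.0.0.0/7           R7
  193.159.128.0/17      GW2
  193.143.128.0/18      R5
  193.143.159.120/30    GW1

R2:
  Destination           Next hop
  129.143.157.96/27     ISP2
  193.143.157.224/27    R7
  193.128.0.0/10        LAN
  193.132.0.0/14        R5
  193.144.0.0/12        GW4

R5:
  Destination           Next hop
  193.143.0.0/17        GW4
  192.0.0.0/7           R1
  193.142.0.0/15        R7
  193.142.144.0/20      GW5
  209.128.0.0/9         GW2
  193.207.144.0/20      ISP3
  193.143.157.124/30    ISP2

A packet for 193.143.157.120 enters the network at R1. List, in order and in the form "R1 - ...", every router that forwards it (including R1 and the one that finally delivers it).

R1 - R5 - R7 - R2

At R1: longest match for 193.143.157.120 is 193.143.128.0/18 -> R5
At R5: longest match for 193.143.157.120 is 193.142.0.0/15 -> R7
At R7: longest match for 193.143.157.120 is 193.143.157.64/26 -> R2
At R2: longest match for 193.143.157.120 is 193.128.0.0/10 -> LAN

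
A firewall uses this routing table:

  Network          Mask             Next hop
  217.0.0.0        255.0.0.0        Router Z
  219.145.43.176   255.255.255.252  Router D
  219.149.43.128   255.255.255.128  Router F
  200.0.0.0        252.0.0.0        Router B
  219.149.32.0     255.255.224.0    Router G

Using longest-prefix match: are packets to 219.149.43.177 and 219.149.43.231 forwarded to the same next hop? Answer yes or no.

yes

219.149.43.177: longest match 219.149.43.128/25 -> Router F
219.149.43.231: longest match 219.149.43.128/25 -> Router F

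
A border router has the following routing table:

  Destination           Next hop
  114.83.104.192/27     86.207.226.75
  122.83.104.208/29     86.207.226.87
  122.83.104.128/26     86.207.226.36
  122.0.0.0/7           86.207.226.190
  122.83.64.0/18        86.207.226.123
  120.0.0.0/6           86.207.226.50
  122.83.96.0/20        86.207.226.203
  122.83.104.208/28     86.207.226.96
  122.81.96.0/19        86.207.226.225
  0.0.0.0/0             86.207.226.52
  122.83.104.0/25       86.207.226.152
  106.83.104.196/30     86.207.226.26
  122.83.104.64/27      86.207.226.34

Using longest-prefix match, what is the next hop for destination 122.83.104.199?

Routes whose prefix contains 122.83.104.199:
  0.0.0.0/0 (default, matches everything) -> 86.207.226.52
  120.0.0.0/6 (120.0.0.0 - 123.255.255.255) -> 86.207.226.50
  122.0.0.0/7 (122.0.0.0 - 123.255.255.255) -> 86.207.226.190
  122.83.64.0/18 (122.83.64.0 - 122.83.127.255) -> 86.207.226.123
  122.83.96.0/20 (122.83.96.0 - 122.83.111.255) -> 86.207.226.203
More-specific entries that do NOT match:
  106.83.104.196/30 (106.83.104.196 - 106.83.104.199) does not contain 122.83.104.199
  122.83.104.208/29 (122.83.104.208 - 122.83.104.215) does not contain 122.83.104.199
  122.83.104.208/28 (122.83.104.208 - 122.83.104.223) does not contain 122.83.104.199
  114.83.104.192/27 (114.83.104.192 - 114.83.104.223) does not contain 122.83.104.199
  122.83.104.64/27 (122.83.104.64 - 122.83.104.95) does not contain 122.83.104.199
  122.83.104.128/26 (122.83.104.128 - 122.83.104.191) does not contain 122.83.104.199
  122.83.104.0/25 (122.83.104.0 - 122.83.104.127) does not contain 122.83.104.199
Longest matching prefix is /20 -> next hop 86.207.226.203.

86.207.226.203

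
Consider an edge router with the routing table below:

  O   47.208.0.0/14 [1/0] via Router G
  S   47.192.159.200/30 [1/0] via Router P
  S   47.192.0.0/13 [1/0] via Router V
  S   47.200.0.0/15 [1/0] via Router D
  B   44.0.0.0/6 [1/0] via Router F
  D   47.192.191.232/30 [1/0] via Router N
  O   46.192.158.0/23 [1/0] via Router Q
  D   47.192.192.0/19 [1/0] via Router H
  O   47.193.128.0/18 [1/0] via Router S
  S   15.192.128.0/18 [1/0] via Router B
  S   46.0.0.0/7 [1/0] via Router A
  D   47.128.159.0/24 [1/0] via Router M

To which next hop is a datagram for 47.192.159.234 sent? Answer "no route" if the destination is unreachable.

Router V

Routes whose prefix contains 47.192.159.234:
  44.0.0.0/6 (44.0.0.0 - 47.255.255.255) -> Router F
  46.0.0.0/7 (46.0.0.0 - 47.255.255.255) -> Router A
  47.192.0.0/13 (47.192.0.0 - 47.199.255.255) -> Router V
More-specific entries that do NOT match:
  47.192.159.200/30 (47.192.159.200 - 47.192.159.203) does not contain 47.192.159.234
  47.192.191.232/30 (47.192.191.232 - 47.192.191.235) does not contain 47.192.159.234
  47.128.159.0/24 (47.128.159.0 - 47.128.159.255) does not contain 47.192.159.234
  46.192.158.0/23 (46.192.158.0 - 46.192.159.255) does not contain 47.192.159.234
  47.192.192.0/19 (47.192.192.0 - 47.192.223.255) does not contain 47.192.159.234
  47.193.128.0/18 (47.193.128.0 - 47.193.191.255) does not contain 47.192.159.234
  15.192.128.0/18 (15.192.128.0 - 15.192.191.255) does not contain 47.192.159.234
  47.200.0.0/15 (47.200.0.0 - 47.201.255.255) does not contain 47.192.159.234
  47.208.0.0/14 (47.208.0.0 - 47.211.255.255) does not contain 47.192.159.234
Longest matching prefix is /13 -> next hop Router V.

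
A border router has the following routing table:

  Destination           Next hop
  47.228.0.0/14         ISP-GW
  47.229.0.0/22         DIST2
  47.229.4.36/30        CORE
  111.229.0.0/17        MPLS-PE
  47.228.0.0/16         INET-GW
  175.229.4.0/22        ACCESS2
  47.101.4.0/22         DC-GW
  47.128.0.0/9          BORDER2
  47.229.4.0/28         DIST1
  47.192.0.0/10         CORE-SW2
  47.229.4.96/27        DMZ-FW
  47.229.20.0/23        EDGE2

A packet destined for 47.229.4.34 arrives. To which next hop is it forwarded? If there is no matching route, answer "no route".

ISP-GW

Routes whose prefix contains 47.229.4.34:
  47.128.0.0/9 (47.128.0.0 - 47.255.255.255) -> BORDER2
  47.192.0.0/10 (47.192.0.0 - 47.255.255.255) -> CORE-SW2
  47.228.0.0/14 (47.228.0.0 - 47.231.255.255) -> ISP-GW
More-specific entries that do NOT match:
  47.229.4.36/30 (47.229.4.36 - 47.229.4.39) does not contain 47.229.4.34
  47.229.4.0/28 (47.229.4.0 - 47.229.4.15) does not contain 47.229.4.34
  47.229.4.96/27 (47.229.4.96 - 47.229.4.127) does not contain 47.229.4.34
  47.229.20.0/23 (47.229.20.0 - 47.229.21.255) does not contain 47.229.4.34
  47.229.0.0/22 (47.229.0.0 - 47.229.3.255) does not contain 47.229.4.34
  175.229.4.0/22 (175.229.4.0 - 175.229.7.255) does not contain 47.229.4.34
  47.101.4.0/22 (47.101.4.0 - 47.101.7.255) does not contain 47.229.4.34
  111.229.0.0/17 (111.229.0.0 - 111.229.127.255) does not contain 47.229.4.34
  47.228.0.0/16 (47.228.0.0 - 47.228.255.255) does not contain 47.229.4.34
Longest matching prefix is /14 -> next hop ISP-GW.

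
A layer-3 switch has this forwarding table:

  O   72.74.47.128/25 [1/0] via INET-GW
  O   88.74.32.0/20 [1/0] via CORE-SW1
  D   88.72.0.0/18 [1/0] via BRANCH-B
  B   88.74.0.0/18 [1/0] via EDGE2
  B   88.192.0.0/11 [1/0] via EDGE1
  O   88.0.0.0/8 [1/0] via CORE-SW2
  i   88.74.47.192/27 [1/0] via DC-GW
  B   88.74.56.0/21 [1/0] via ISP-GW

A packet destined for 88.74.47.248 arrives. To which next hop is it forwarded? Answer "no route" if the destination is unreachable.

CORE-SW1

Routes whose prefix contains 88.74.47.248:
  88.0.0.0/8 (88.0.0.0 - 88.255.255.255) -> CORE-SW2
  88.74.0.0/18 (88.74.0.0 - 88.74.63.255) -> EDGE2
  88.74.32.0/20 (88.74.32.0 - 88.74.47.255) -> CORE-SW1
More-specific entries that do NOT match:
  88.74.47.192/27 (88.74.47.192 - 88.74.47.223) does not contain 88.74.47.248
  72.74.47.128/25 (72.74.47.128 - 72.74.47.255) does not contain 88.74.47.248
  88.74.56.0/21 (88.74.56.0 - 88.74.63.255) does not contain 88.74.47.248
Longest matching prefix is /20 -> next hop CORE-SW1.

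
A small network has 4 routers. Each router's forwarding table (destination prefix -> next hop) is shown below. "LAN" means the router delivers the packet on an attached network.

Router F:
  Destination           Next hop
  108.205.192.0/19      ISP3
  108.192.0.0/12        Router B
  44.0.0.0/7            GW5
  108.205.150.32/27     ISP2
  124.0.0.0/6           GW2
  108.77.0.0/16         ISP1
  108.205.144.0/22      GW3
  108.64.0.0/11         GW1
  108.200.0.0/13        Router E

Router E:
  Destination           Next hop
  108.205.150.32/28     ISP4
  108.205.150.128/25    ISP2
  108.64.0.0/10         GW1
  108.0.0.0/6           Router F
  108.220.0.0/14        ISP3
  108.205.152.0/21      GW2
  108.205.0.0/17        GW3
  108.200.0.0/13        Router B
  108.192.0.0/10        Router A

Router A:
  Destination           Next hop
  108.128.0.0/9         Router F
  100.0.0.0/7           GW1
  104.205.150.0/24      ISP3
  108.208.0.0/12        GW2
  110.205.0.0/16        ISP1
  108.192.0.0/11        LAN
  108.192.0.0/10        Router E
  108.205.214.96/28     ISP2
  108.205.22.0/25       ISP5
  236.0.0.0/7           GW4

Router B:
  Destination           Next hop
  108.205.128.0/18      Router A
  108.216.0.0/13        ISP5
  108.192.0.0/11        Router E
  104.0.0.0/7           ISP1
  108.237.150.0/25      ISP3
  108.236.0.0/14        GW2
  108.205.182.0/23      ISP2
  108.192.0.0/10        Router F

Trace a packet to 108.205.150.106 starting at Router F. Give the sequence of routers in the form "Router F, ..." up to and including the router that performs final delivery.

At Router F: longest match for 108.205.150.106 is 108.200.0.0/13 -> Router E
At Router E: longest match for 108.205.150.106 is 108.200.0.0/13 -> Router B
At Router B: longest match for 108.205.150.106 is 108.205.128.0/18 -> Router A
At Router A: longest match for 108.205.150.106 is 108.192.0.0/11 -> LAN

Router F, Router E, Router B, Router A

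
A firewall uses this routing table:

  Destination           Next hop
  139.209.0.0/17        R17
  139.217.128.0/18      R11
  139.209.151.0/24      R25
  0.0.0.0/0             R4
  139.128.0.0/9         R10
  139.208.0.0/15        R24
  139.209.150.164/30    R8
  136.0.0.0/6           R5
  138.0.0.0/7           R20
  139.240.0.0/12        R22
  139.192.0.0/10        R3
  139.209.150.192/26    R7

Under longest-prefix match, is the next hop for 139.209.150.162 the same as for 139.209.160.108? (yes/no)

yes

139.209.150.162: longest match 139.208.0.0/15 -> R24
139.209.160.108: longest match 139.208.0.0/15 -> R24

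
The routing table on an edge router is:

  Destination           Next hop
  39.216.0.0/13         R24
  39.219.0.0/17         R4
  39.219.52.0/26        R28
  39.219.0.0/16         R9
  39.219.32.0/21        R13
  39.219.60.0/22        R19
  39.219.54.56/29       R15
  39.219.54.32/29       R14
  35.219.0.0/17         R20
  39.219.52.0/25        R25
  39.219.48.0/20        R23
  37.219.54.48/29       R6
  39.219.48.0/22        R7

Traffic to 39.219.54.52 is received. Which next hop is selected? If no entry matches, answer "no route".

R23

Routes whose prefix contains 39.219.54.52:
  39.216.0.0/13 (39.216.0.0 - 39.223.255.255) -> R24
  39.219.0.0/16 (39.219.0.0 - 39.219.255.255) -> R9
  39.219.0.0/17 (39.219.0.0 - 39.219.127.255) -> R4
  39.219.48.0/20 (39.219.48.0 - 39.219.63.255) -> R23
More-specific entries that do NOT match:
  39.219.54.56/29 (39.219.54.56 - 39.219.54.63) does not contain 39.219.54.52
  39.219.54.32/29 (39.219.54.32 - 39.219.54.39) does not contain 39.219.54.52
  37.219.54.48/29 (37.219.54.48 - 37.219.54.55) does not contain 39.219.54.52
  39.219.52.0/26 (39.219.52.0 - 39.219.52.63) does not contain 39.219.54.52
  39.219.52.0/25 (39.219.52.0 - 39.219.52.127) does not contain 39.219.54.52
  39.219.60.0/22 (39.219.60.0 - 39.219.63.255) does not contain 39.219.54.52
  39.219.48.0/22 (39.219.48.0 - 39.219.51.255) does not contain 39.219.54.52
  39.219.32.0/21 (39.219.32.0 - 39.219.39.255) does not contain 39.219.54.52
Longest matching prefix is /20 -> next hop R23.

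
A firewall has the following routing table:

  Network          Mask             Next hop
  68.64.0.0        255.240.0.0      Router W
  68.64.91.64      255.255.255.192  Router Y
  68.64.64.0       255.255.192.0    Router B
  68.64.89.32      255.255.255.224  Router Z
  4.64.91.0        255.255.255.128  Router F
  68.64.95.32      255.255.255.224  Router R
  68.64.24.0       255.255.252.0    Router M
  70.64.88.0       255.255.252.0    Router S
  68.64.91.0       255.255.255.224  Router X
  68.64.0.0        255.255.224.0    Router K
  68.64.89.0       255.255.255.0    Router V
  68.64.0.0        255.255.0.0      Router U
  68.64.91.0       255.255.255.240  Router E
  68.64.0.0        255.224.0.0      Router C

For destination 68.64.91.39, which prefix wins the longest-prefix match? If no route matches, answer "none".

68.64.64.0/18

Entries matching 68.64.91.39:
  68.64.0.0/11 (68.64.0.0 - 68.95.255.255)
  68.64.0.0/12 (68.64.0.0 - 68.79.255.255)
  68.64.0.0/16 (68.64.0.0 - 68.64.255.255)
  68.64.64.0/18 (68.64.64.0 - 68.64.127.255)
Most specific is 68.64.64.0/18.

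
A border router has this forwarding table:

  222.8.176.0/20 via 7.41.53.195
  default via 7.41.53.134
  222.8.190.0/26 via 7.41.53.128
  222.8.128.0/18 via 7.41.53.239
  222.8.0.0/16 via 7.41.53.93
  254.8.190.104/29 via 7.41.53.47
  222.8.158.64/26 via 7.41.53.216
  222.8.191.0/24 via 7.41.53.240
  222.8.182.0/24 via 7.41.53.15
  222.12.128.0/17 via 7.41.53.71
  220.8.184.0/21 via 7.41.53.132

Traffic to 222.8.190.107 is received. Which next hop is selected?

Routes whose prefix contains 222.8.190.107:
  0.0.0.0/0 (default, matches everything) -> 7.41.53.134
  222.8.0.0/16 (222.8.0.0 - 222.8.255.255) -> 7.41.53.93
  222.8.128.0/18 (222.8.128.0 - 222.8.191.255) -> 7.41.53.239
  222.8.176.0/20 (222.8.176.0 - 222.8.191.255) -> 7.41.53.195
More-specific entries that do NOT match:
  254.8.190.104/29 (254.8.190.104 - 254.8.190.111) does not contain 222.8.190.107
  222.8.190.0/26 (222.8.190.0 - 222.8.190.63) does not contain 222.8.190.107
  222.8.158.64/26 (222.8.158.64 - 222.8.158.127) does not contain 222.8.190.107
  222.8.191.0/24 (222.8.191.0 - 222.8.191.255) does not contain 222.8.190.107
  222.8.182.0/24 (222.8.182.0 - 222.8.182.255) does not contain 222.8.190.107
  220.8.184.0/21 (220.8.184.0 - 220.8.191.255) does not contain 222.8.190.107
Longest matching prefix is /20 -> next hop 7.41.53.195.

7.41.53.195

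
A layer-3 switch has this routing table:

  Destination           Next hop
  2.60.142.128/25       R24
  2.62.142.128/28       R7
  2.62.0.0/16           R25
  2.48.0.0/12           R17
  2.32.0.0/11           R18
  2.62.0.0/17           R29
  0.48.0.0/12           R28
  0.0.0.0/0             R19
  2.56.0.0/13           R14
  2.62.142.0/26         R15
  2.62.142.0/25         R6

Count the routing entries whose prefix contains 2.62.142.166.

Prefixes containing 2.62.142.166:
  0.0.0.0/0 (default, matches everything)
  2.32.0.0/11 (2.32.0.0 - 2.63.255.255)
  2.48.0.0/12 (2.48.0.0 - 2.63.255.255)
  2.56.0.0/13 (2.56.0.0 - 2.63.255.255)
  2.62.0.0/16 (2.62.0.0 - 2.62.255.255)
Total matching entries: 5.

5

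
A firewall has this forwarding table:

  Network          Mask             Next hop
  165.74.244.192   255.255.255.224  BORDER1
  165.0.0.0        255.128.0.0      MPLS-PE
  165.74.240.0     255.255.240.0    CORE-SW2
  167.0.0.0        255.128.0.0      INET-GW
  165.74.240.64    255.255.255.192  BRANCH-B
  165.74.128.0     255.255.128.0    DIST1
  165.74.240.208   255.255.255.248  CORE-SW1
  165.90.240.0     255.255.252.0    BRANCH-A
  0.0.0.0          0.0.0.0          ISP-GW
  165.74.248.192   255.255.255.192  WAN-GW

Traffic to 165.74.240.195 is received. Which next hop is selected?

Routes whose prefix contains 165.74.240.195:
  0.0.0.0/0 (default, matches everything) -> ISP-GW
  165.0.0.0/9 (165.0.0.0 - 165.127.255.255) -> MPLS-PE
  165.74.128.0/17 (165.74.128.0 - 165.74.255.255) -> DIST1
  165.74.240.0/20 (165.74.240.0 - 165.74.255.255) -> CORE-SW2
More-specific entries that do NOT match:
  165.74.240.208/29 (165.74.240.208 - 165.74.240.215) does not contain 165.74.240.195
  165.74.244.192/27 (165.74.244.192 - 165.74.244.223) does not contain 165.74.240.195
  165.74.240.64/26 (165.74.240.64 - 165.74.240.127) does not contain 165.74.240.195
  165.74.248.192/26 (165.74.248.192 - 165.74.248.255) does not contain 165.74.240.195
  165.90.240.0/22 (165.90.240.0 - 165.90.243.255) does not contain 165.74.240.195
Longest matching prefix is /20 -> next hop CORE-SW2.

CORE-SW2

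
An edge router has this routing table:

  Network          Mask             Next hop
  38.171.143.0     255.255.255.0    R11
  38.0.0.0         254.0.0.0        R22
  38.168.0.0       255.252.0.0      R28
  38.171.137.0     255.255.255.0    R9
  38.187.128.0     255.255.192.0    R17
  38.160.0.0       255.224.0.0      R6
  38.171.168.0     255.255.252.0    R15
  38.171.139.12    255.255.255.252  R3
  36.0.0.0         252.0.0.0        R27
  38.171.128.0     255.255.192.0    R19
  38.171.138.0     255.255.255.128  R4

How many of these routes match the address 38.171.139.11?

Prefixes containing 38.171.139.11:
  36.0.0.0/6 (36.0.0.0 - 39.255.255.255)
  38.0.0.0/7 (38.0.0.0 - 39.255.255.255)
  38.160.0.0/11 (38.160.0.0 - 38.191.255.255)
  38.168.0.0/14 (38.168.0.0 - 38.171.255.255)
  38.171.128.0/18 (38.171.128.0 - 38.171.191.255)
Total matching entries: 5.

5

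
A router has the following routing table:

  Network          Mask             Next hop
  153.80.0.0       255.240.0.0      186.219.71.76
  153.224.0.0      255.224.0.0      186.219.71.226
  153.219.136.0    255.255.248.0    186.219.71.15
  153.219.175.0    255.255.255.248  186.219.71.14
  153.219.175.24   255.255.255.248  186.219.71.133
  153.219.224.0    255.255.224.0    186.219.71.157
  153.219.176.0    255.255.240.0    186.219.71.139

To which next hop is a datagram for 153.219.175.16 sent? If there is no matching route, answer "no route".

No entry's prefix contains 153.219.175.16; there is no default route.

no route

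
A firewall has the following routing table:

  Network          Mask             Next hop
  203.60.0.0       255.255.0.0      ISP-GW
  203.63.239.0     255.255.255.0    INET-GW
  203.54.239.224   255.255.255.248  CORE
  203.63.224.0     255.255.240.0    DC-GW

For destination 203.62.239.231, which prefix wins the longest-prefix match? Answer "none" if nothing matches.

none

203.62.239.231 is outside every listed prefix and there is no default route.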